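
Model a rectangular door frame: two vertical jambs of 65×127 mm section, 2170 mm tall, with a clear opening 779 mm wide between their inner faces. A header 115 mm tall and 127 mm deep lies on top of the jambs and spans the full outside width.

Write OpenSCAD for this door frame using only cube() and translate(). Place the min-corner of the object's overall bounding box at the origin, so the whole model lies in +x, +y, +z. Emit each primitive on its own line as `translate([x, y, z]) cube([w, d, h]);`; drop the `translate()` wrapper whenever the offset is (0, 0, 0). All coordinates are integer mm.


cube([65, 127, 2170]);
translate([844, 0, 0]) cube([65, 127, 2170]);
translate([0, 0, 2170]) cube([909, 127, 115]);


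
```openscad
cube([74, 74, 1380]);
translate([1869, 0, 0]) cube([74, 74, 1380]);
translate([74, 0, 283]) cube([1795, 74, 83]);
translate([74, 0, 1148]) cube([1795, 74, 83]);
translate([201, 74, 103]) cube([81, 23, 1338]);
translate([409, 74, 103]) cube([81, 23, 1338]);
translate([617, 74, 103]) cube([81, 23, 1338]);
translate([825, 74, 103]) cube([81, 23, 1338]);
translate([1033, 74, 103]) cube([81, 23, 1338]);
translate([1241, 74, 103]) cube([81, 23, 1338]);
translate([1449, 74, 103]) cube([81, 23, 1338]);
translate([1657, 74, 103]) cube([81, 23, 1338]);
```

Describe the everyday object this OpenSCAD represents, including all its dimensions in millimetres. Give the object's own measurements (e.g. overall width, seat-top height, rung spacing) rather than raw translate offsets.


A fence section. Two 74×74 mm posts, 1380 mm tall, stand on the floor with a clear span of 1795 mm between their inner faces. Two horizontal rails of 74×83 mm section span the gap between the posts with their undersides at z = 283 mm and z = 1148 mm, flush with the posts' −y face. 8 pickets, each 81 mm wide, 23 mm thick and 1338 mm tall, are fixed to the +y face of the rails with their bottoms at z = 103 mm, spaced across the span with a 127 mm gap after the −x post and between neighbouring pickets, with 131 mm left before the +x post.


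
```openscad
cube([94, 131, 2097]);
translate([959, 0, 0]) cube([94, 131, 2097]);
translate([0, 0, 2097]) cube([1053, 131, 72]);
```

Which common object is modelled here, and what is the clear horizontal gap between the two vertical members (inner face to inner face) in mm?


A door frame. The clear opening width is 865 mm.

Two 2097 mm tall posts with a header on top — a door frame. The left jamb is 94 mm wide at x = 0; the right jamb starts at x = 959. The clear opening is 959 − 94 = 865 mm.


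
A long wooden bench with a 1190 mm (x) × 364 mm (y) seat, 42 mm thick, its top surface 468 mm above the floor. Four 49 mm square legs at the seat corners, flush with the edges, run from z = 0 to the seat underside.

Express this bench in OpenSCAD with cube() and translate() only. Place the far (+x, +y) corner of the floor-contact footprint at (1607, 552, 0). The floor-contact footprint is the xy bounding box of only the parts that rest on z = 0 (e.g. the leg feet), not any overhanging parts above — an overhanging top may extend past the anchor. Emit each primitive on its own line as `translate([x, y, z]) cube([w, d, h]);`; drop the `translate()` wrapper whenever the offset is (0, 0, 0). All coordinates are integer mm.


translate([417, 188, 426]) cube([1190, 364, 42]);
translate([417, 188, 0]) cube([49, 49, 426]);
translate([417, 503, 0]) cube([49, 49, 426]);
translate([1558, 188, 0]) cube([49, 49, 426]);
translate([1558, 503, 0]) cube([49, 49, 426]);


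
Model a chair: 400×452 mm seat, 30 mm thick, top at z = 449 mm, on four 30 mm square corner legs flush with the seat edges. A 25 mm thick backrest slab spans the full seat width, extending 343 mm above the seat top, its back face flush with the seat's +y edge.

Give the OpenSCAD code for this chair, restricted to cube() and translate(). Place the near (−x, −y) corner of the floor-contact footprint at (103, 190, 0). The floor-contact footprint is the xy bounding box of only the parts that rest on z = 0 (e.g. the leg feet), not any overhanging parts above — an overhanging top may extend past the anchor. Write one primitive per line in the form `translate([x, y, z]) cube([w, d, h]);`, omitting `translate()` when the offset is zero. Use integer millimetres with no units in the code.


translate([103, 190, 419]) cube([400, 452, 30]);
translate([103, 190, 0]) cube([30, 30, 419]);
translate([473, 190, 0]) cube([30, 30, 419]);
translate([103, 612, 0]) cube([30, 30, 419]);
translate([473, 612, 0]) cube([30, 30, 419]);
translate([103, 617, 449]) cube([400, 25, 343]);


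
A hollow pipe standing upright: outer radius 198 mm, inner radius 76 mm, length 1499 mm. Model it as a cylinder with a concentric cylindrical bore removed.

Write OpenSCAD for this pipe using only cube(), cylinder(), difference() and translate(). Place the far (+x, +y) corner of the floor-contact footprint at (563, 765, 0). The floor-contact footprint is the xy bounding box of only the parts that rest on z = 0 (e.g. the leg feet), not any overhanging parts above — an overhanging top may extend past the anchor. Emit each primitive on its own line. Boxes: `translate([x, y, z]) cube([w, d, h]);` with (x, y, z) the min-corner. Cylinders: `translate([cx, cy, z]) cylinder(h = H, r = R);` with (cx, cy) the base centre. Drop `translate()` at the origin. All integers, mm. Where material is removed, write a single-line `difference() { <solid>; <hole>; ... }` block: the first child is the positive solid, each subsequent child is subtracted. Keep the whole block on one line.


difference() { translate([365, 567, 0]) cylinder(h = 1499, r = 198); translate([365, 567, 0]) cylinder(h = 1499, r = 76); }


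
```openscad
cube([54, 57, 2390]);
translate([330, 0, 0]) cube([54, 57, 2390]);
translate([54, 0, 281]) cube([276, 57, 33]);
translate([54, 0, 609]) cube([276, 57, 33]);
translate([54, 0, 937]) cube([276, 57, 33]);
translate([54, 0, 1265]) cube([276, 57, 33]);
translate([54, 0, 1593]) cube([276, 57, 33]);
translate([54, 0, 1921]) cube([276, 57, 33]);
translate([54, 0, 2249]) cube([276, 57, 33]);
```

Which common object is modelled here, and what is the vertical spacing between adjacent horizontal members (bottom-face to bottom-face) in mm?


A ladder. The rung spacing is 328 mm.

Two tall 54×57 posts with 7 short bars between them — a ladder. Adjacent rungs sit at z = 281 and z = 609, so the spacing is 609 − 281 = 328 mm.


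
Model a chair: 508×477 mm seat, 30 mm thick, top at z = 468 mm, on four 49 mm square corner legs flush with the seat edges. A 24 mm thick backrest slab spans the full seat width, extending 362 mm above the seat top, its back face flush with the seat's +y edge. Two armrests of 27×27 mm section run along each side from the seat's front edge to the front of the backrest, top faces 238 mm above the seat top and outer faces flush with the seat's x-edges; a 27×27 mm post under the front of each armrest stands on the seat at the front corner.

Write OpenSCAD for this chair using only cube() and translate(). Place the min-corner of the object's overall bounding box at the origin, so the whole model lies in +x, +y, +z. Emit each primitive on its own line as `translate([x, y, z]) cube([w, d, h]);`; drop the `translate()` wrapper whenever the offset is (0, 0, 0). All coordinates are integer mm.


translate([0, 0, 438]) cube([508, 477, 30]);
cube([49, 49, 438]);
translate([459, 0, 0]) cube([49, 49, 438]);
translate([0, 428, 0]) cube([49, 49, 438]);
translate([459, 428, 0]) cube([49, 49, 438]);
translate([0, 453, 468]) cube([508, 24, 362]);
translate([0, 0, 679]) cube([27, 453, 27]);
translate([481, 0, 679]) cube([27, 453, 27]);
translate([0, 0, 468]) cube([27, 27, 211]);
translate([481, 0, 468]) cube([27, 27, 211]);


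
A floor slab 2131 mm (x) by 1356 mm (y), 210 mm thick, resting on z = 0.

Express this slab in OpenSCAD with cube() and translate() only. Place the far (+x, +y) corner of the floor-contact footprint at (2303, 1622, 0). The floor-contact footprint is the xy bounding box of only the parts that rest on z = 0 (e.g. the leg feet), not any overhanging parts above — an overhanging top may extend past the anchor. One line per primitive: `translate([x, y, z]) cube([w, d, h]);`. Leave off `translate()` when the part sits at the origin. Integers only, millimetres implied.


translate([172, 266, 0]) cube([2131, 1356, 210]);


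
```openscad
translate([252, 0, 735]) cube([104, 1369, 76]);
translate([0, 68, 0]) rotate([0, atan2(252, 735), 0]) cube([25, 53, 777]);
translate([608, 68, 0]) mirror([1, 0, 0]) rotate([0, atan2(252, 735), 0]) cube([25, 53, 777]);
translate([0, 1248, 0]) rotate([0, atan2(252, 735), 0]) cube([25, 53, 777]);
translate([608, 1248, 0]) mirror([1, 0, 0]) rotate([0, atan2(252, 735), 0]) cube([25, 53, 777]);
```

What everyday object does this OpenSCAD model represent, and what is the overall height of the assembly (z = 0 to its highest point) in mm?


A sawhorse. The overall height is 811 mm.

A beam across two mirrored pairs of raked legs — a sawhorse. The beam's underside is at z = 735 (matching the legs' vertical rise in atan2(252, 735)) and the beam is 76 mm tall, so its top is at 735 + 76 = 811 mm. The raked legs top out at the beam's underside, so that is the highest point.


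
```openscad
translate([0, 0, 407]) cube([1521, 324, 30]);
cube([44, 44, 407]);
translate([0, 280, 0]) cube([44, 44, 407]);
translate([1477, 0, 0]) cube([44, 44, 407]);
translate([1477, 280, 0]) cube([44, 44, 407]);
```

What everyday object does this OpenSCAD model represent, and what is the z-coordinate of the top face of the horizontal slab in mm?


A bench. The seat-top height is 437 mm.

A long slab on four corner posts — a bench. The slab sits at z = 407 with thickness 30, so the top is 407 + 30 = 437 mm.


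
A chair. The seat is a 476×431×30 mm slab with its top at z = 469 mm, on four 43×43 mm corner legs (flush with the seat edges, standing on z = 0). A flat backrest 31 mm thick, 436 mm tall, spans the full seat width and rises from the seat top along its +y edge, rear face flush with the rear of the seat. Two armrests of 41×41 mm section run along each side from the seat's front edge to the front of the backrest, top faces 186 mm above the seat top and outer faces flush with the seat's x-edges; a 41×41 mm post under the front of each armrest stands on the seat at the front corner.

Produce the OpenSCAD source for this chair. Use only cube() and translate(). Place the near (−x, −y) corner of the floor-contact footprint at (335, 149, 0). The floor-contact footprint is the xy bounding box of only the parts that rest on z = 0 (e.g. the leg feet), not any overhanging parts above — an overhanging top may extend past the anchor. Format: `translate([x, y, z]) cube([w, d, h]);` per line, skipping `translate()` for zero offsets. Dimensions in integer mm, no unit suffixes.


translate([335, 149, 439]) cube([476, 431, 30]);
translate([335, 149, 0]) cube([43, 43, 439]);
translate([768, 149, 0]) cube([43, 43, 439]);
translate([335, 537, 0]) cube([43, 43, 439]);
translate([768, 537, 0]) cube([43, 43, 439]);
translate([335, 549, 469]) cube([476, 31, 436]);
translate([335, 149, 614]) cube([41, 400, 41]);
translate([770, 149, 614]) cube([41, 400, 41]);
translate([335, 149, 469]) cube([41, 41, 145]);
translate([770, 149, 469]) cube([41, 41, 145]);


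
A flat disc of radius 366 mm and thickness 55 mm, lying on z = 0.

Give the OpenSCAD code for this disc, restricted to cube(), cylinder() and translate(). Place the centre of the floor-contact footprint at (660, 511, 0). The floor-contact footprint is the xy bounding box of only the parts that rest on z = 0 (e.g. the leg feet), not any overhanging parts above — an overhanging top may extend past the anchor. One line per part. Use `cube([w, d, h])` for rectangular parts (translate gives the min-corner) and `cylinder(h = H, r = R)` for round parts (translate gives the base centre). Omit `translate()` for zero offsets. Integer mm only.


translate([660, 511, 0]) cylinder(h = 55, r = 366);


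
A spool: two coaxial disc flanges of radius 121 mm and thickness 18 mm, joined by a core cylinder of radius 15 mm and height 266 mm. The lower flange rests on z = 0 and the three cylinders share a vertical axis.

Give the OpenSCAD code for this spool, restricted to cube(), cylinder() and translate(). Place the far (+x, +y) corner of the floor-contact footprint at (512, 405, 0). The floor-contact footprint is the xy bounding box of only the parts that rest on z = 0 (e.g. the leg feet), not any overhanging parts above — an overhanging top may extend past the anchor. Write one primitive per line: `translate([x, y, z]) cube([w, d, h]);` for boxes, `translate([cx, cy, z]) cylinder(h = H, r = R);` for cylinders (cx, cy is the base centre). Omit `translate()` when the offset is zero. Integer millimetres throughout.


translate([391, 284, 0]) cylinder(h = 18, r = 121);
translate([391, 284, 18]) cylinder(h = 266, r = 15);
translate([391, 284, 284]) cylinder(h = 18, r = 121);


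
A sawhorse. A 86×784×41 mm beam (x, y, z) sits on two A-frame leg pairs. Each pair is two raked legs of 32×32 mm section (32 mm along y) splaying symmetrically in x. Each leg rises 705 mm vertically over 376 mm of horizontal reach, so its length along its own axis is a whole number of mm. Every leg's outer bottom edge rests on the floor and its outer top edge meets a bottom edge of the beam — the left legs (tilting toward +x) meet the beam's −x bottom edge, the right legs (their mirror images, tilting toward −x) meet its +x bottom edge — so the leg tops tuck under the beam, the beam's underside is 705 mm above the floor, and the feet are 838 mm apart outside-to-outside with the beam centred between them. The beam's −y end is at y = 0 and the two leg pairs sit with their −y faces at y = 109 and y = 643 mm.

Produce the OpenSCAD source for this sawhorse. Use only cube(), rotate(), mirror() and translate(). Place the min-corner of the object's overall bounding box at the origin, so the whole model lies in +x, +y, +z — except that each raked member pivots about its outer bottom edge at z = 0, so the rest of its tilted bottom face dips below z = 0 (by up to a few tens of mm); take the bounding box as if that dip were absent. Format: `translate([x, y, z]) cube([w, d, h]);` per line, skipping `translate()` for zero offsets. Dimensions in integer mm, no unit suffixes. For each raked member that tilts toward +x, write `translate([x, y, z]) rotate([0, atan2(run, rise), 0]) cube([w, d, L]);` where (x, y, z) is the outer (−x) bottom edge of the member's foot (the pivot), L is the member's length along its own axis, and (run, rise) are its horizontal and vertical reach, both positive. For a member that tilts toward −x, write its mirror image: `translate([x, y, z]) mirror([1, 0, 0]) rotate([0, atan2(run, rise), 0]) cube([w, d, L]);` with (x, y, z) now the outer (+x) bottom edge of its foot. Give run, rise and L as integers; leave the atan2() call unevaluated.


// leg length = √(376² + 705²) = 799
// right-leg outer foot x = 2·376 + 86 = 838
// beam min-corner = (376, 0, 705)
translate([376, 0, 705]) cube([86, 784, 41]);
translate([0, 109, 0]) rotate([0, atan2(376, 705), 0]) cube([32, 32, 799]);
translate([838, 109, 0]) mirror([1, 0, 0]) rotate([0, atan2(376, 705), 0]) cube([32, 32, 799]);
translate([0, 643, 0]) rotate([0, atan2(376, 705), 0]) cube([32, 32, 799]);
translate([838, 643, 0]) mirror([1, 0, 0]) rotate([0, atan2(376, 705), 0]) cube([32, 32, 799]);


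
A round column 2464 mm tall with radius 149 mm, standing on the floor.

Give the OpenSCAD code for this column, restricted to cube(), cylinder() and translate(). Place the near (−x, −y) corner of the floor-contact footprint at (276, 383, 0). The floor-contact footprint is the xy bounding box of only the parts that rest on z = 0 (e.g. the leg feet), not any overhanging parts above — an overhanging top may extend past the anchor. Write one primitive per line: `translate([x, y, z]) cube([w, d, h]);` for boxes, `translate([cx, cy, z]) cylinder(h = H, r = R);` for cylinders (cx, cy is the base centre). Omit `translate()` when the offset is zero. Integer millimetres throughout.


translate([425, 532, 0]) cylinder(h = 2464, r = 149);


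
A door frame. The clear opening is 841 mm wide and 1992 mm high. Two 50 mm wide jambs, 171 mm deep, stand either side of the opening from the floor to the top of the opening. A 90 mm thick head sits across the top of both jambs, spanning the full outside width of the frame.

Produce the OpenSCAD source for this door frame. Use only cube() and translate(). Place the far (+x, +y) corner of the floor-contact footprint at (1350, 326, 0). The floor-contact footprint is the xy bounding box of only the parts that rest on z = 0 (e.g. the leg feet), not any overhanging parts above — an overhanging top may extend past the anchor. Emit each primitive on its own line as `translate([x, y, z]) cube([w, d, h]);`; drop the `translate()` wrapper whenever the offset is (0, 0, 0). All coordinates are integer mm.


translate([409, 155, 0]) cube([50, 171, 1992]);
translate([1300, 155, 0]) cube([50, 171, 1992]);
translate([409, 155, 1992]) cube([941, 171, 90]);


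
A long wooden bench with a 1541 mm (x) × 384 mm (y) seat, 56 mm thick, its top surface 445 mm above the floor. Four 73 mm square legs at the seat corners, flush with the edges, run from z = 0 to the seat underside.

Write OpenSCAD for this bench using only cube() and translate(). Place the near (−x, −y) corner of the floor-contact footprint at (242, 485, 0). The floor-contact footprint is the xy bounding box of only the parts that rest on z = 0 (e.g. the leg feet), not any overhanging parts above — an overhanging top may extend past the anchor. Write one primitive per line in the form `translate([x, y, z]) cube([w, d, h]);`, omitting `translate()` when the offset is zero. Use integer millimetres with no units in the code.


translate([242, 485, 389]) cube([1541, 384, 56]);
translate([242, 485, 0]) cube([73, 73, 389]);
translate([242, 796, 0]) cube([73, 73, 389]);
translate([1710, 485, 0]) cube([73, 73, 389]);
translate([1710, 796, 0]) cube([73, 73, 389]);


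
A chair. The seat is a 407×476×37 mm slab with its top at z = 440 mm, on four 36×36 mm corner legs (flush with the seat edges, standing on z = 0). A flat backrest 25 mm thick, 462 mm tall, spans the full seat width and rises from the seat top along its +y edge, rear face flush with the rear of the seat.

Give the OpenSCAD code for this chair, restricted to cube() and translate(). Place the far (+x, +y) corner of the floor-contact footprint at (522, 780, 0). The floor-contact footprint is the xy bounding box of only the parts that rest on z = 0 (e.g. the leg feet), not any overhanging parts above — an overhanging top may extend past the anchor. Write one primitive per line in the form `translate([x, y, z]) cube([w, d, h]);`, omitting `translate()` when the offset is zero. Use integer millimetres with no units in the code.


translate([115, 304, 403]) cube([407, 476, 37]);
translate([115, 304, 0]) cube([36, 36, 403]);
translate([486, 304, 0]) cube([36, 36, 403]);
translate([115, 744, 0]) cube([36, 36, 403]);
translate([486, 744, 0]) cube([36, 36, 403]);
translate([115, 755, 440]) cube([407, 25, 462]);


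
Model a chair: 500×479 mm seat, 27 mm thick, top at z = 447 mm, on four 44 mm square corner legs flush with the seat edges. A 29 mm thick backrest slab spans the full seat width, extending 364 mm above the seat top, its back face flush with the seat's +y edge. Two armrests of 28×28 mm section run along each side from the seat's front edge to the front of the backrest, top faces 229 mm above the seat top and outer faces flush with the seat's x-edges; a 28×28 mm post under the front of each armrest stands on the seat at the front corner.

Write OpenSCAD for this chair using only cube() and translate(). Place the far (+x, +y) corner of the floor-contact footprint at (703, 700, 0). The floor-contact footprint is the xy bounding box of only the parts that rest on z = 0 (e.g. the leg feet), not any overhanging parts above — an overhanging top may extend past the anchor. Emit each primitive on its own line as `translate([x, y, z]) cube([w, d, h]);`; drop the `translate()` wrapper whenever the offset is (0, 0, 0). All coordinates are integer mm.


// leg_h = 447 - 27 = 420
// arm post h = 229 - 28 = 201
translate([203, 221, 420]) cube([500, 479, 27]);
translate([203, 221, 0]) cube([44, 44, 420]);
translate([659, 221, 0]) cube([44, 44, 420]);
translate([203, 656, 0]) cube([44, 44, 420]);
translate([659, 656, 0]) cube([44, 44, 420]);
translate([203, 671, 447]) cube([500, 29, 364]);
translate([203, 221, 648]) cube([28, 450, 28]);
translate([675, 221, 648]) cube([28, 450, 28]);
translate([203, 221, 447]) cube([28, 28, 201]);
translate([675, 221, 447]) cube([28, 28, 201]);


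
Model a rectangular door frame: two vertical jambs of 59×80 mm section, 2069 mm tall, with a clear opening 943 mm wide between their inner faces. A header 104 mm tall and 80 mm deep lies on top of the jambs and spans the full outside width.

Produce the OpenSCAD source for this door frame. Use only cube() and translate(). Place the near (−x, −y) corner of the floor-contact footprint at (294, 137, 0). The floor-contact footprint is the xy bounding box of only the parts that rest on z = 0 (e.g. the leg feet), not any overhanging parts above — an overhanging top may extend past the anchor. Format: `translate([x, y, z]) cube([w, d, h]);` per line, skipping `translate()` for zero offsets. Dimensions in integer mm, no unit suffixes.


translate([294, 137, 0]) cube([59, 80, 2069]);
translate([1296, 137, 0]) cube([59, 80, 2069]);
translate([294, 137, 2069]) cube([1061, 80, 104]);


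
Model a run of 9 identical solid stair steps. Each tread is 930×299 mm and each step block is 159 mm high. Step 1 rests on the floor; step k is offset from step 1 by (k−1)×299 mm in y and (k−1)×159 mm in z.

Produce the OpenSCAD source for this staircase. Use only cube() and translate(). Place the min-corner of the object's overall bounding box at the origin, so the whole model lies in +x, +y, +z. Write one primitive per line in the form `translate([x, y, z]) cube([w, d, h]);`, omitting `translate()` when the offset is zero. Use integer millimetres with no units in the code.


cube([930, 299, 159]);
translate([0, 299, 159]) cube([930, 299, 159]);
translate([0, 598, 318]) cube([930, 299, 159]);
translate([0, 897, 477]) cube([930, 299, 159]);
translate([0, 1196, 636]) cube([930, 299, 159]);
translate([0, 1495, 795]) cube([930, 299, 159]);
translate([0, 1794, 954]) cube([930, 299, 159]);
translate([0, 2093, 1113]) cube([930, 299, 159]);
translate([0, 2392, 1272]) cube([930, 299, 159]);


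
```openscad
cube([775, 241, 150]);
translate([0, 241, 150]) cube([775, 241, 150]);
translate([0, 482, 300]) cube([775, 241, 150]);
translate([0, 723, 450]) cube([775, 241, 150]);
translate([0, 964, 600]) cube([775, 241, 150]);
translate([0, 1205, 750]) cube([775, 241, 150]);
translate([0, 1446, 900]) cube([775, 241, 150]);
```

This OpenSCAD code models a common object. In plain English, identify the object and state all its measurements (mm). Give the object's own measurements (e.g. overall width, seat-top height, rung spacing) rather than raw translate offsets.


A straight staircase of 7 solid steps. Each step is 775 mm wide (x), 241 mm deep (y, the going) and 150 mm tall (the rise). The first step rests on the floor; each subsequent step sits one going further in +y and one rise higher in +z, directly behind and above the previous step with no overlap.


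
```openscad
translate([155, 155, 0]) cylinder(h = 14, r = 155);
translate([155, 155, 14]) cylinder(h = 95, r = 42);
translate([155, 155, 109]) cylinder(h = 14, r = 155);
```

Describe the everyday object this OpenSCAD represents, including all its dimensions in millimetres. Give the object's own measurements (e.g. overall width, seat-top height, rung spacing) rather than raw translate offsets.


A spool: two coaxial disc flanges of radius 155 mm and thickness 14 mm, joined by a core cylinder of radius 42 mm and height 95 mm. The lower flange rests on z = 0 and the three cylinders share a vertical axis.


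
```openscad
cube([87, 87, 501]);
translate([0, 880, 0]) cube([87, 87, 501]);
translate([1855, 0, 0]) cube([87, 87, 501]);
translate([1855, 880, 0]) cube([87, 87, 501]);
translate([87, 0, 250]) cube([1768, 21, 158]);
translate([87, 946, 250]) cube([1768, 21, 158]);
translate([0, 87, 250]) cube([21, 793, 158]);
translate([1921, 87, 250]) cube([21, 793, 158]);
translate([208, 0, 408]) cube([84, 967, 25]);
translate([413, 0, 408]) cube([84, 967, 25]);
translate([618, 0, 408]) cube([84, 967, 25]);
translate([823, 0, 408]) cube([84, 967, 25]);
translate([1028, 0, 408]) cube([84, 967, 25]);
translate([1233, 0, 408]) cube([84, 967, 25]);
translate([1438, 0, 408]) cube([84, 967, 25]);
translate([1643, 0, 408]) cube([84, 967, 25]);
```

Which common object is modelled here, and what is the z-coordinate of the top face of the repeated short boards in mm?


A bed frame. The slat-top height is 433 mm.

Four posts, four rails, and a row of slats — a bed frame. Slats sit on the rails at z = 250 + 158 = 408; with slat thickness 25, the top is 433 mm.


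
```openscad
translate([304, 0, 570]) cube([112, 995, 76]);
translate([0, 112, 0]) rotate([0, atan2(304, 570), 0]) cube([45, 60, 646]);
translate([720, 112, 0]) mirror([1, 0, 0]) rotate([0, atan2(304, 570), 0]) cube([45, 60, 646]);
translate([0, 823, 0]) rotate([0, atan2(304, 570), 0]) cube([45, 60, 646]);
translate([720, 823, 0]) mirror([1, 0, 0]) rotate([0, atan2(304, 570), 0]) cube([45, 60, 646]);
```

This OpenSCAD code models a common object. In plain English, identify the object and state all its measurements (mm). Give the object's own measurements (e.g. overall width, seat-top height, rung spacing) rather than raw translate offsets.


A sawhorse. A 112×995×76 mm beam (x, y, z) sits on two A-frame leg pairs. Each pair is two raked legs of 45×60 mm section (60 mm along y) splaying symmetrically in x. Each leg rises 570 mm vertically over 304 mm of horizontal reach and is 646 mm long along its own axis. Every leg's outer bottom edge rests on the floor and its outer top edge meets a bottom edge of the beam — the left legs (tilting toward +x) meet the beam's −x bottom edge, the right legs (their mirror images, tilting toward −x) meet its +x bottom edge — so the leg tops tuck under the beam, the beam's underside is 570 mm above the floor, and the feet are 720 mm apart outside-to-outside with the beam centred between them. The two leg pairs are set in 112 mm from either end of the beam.


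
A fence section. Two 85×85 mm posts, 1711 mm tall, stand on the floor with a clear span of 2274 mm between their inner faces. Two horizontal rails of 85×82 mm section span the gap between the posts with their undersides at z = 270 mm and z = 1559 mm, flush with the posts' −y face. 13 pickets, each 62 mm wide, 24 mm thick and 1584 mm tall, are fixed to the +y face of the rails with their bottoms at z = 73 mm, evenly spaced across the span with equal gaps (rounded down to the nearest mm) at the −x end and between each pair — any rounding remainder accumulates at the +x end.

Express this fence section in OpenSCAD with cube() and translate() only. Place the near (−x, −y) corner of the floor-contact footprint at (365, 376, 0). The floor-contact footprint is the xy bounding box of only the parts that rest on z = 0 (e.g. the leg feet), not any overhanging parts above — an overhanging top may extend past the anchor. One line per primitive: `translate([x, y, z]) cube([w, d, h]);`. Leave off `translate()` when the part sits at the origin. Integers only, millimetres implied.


translate([365, 376, 0]) cube([85, 85, 1711]);
translate([2724, 376, 0]) cube([85, 85, 1711]);
translate([450, 376, 270]) cube([2274, 85, 82]);
translate([450, 376, 1559]) cube([2274, 85, 82]);
translate([554, 461, 73]) cube([62, 24, 1584]);
translate([720, 461, 73]) cube([62, 24, 1584]);
translate([886, 461, 73]) cube([62, 24, 1584]);
translate([1052, 461, 73]) cube([62, 24, 1584]);
translate([1218, 461, 73]) cube([62, 24, 1584]);
translate([1384, 461, 73]) cube([62, 24, 1584]);
translate([1550, 461, 73]) cube([62, 24, 1584]);
translate([1716, 461, 73]) cube([62, 24, 1584]);
translate([1882, 461, 73]) cube([62, 24, 1584]);
translate([2048, 461, 73]) cube([62, 24, 1584]);
translate([2214, 461, 73]) cube([62, 24, 1584]);
translate([2380, 461, 73]) cube([62, 24, 1584]);
translate([2546, 461, 73]) cube([62, 24, 1584]);


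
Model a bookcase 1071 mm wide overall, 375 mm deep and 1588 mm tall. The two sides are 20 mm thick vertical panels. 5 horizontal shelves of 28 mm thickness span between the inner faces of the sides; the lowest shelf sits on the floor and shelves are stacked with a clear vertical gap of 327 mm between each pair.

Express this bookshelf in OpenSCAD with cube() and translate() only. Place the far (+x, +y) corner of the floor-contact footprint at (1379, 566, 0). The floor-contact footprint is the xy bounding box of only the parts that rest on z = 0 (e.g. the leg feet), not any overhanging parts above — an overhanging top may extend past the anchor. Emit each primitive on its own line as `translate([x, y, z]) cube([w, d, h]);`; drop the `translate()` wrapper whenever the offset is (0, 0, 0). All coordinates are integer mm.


translate([308, 191, 0]) cube([20, 375, 1588]);
translate([1359, 191, 0]) cube([20, 375, 1588]);
translate([328, 191, 0]) cube([1031, 375, 28]);
translate([328, 191, 355]) cube([1031, 375, 28]);
translate([328, 191, 710]) cube([1031, 375, 28]);
translate([328, 191, 1065]) cube([1031, 375, 28]);
translate([328, 191, 1420]) cube([1031, 375, 28]);


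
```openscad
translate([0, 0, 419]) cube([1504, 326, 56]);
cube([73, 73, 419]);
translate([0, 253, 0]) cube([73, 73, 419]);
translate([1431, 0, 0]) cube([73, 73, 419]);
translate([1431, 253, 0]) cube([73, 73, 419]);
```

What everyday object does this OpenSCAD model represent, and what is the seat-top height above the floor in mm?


A bench. The seat-top height is 475 mm.

A long slab on four corner posts — a bench. The slab sits at z = 419 with thickness 56, so the top is 419 + 56 = 475 mm.


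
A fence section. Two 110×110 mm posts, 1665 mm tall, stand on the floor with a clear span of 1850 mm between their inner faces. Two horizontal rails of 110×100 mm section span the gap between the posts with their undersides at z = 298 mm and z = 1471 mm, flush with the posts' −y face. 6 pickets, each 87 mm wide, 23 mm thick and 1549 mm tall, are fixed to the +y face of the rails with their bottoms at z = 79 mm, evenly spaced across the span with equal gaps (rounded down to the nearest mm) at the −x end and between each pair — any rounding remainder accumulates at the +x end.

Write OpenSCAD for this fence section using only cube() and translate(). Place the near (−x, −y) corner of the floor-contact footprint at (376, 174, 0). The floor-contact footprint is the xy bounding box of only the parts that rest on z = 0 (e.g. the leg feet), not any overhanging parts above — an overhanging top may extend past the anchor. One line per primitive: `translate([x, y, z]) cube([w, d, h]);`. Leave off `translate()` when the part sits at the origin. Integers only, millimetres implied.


translate([376, 174, 0]) cube([110, 110, 1665]);
translate([2336, 174, 0]) cube([110, 110, 1665]);
translate([486, 174, 298]) cube([1850, 110, 100]);
translate([486, 174, 1471]) cube([1850, 110, 100]);
translate([675, 284, 79]) cube([87, 23, 1549]);
translate([951, 284, 79]) cube([87, 23, 1549]);
translate([1227, 284, 79]) cube([87, 23, 1549]);
translate([1503, 284, 79]) cube([87, 23, 1549]);
translate([1779, 284, 79]) cube([87, 23, 1549]);
translate([2055, 284, 79]) cube([87, 23, 1549]);


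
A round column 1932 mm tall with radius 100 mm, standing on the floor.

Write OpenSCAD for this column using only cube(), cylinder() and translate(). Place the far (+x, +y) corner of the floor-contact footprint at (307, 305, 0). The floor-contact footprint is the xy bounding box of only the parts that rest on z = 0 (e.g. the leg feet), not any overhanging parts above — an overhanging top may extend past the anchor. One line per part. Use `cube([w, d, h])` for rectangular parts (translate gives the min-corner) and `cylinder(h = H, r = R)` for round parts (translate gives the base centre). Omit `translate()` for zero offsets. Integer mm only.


translate([207, 205, 0]) cylinder(h = 1932, r = 100);


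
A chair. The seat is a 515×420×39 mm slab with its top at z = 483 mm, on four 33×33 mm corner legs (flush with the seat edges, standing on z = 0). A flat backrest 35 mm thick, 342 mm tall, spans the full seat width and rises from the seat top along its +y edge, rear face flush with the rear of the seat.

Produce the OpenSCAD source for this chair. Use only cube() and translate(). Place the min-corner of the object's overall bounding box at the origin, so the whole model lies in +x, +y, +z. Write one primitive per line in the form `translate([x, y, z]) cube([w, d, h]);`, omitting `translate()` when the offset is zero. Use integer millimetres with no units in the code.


// leg_h = 483 - 39 = 444
translate([0, 0, 444]) cube([515, 420, 39]);
cube([33, 33, 444]);
translate([482, 0, 0]) cube([33, 33, 444]);
translate([0, 387, 0]) cube([33, 33, 444]);
translate([482, 387, 0]) cube([33, 33, 444]);
translate([0, 385, 483]) cube([515, 35, 342]);


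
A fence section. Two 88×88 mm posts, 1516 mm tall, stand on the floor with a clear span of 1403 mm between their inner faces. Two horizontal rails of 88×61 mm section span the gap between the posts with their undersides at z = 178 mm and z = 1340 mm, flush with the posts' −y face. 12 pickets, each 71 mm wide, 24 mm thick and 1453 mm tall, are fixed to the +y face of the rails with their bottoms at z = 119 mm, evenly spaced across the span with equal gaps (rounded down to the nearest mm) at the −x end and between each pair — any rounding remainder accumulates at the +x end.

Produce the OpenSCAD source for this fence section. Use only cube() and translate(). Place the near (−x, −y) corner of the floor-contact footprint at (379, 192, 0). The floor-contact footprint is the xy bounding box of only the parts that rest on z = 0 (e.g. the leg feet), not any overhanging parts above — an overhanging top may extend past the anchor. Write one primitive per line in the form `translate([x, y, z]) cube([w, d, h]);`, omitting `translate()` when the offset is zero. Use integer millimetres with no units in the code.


translate([379, 192, 0]) cube([88, 88, 1516]);
translate([1870, 192, 0]) cube([88, 88, 1516]);
translate([467, 192, 178]) cube([1403, 88, 61]);
translate([467, 192, 1340]) cube([1403, 88, 61]);
translate([509, 280, 119]) cube([71, 24, 1453]);
translate([622, 280, 119]) cube([71, 24, 1453]);
translate([735, 280, 119]) cube([71, 24, 1453]);
translate([848, 280, 119]) cube([71, 24, 1453]);
translate([961, 280, 119]) cube([71, 24, 1453]);
translate([1074, 280, 119]) cube([71, 24, 1453]);
translate([1187, 280, 119]) cube([71, 24, 1453]);
translate([1300, 280, 119]) cube([71, 24, 1453]);
translate([1413, 280, 119]) cube([71, 24, 1453]);
translate([1526, 280, 119]) cube([71, 24, 1453]);
translate([1639, 280, 119]) cube([71, 24, 1453]);
translate([1752, 280, 119]) cube([71, 24, 1453]);


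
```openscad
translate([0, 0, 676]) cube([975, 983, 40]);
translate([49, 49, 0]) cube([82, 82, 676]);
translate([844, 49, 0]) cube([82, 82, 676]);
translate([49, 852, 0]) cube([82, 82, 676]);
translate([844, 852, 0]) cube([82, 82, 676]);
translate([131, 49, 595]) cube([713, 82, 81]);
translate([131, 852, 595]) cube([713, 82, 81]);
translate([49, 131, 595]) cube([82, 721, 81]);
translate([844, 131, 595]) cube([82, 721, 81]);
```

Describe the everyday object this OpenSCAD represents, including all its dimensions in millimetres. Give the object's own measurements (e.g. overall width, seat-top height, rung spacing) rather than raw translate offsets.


A table: top 975 mm (x) × 983 mm (y), 40 mm thick, upper face at z = 716 mm, on four 82×82 mm square legs, each inset 49 mm from the nearest pair of top edges from z = 0 to the bottom of the top. Four apron rails, 82 mm thick and 81 mm tall, run between adjacent legs with their top edges flush with the underside of the top and their outer faces flush with the legs' outer faces.


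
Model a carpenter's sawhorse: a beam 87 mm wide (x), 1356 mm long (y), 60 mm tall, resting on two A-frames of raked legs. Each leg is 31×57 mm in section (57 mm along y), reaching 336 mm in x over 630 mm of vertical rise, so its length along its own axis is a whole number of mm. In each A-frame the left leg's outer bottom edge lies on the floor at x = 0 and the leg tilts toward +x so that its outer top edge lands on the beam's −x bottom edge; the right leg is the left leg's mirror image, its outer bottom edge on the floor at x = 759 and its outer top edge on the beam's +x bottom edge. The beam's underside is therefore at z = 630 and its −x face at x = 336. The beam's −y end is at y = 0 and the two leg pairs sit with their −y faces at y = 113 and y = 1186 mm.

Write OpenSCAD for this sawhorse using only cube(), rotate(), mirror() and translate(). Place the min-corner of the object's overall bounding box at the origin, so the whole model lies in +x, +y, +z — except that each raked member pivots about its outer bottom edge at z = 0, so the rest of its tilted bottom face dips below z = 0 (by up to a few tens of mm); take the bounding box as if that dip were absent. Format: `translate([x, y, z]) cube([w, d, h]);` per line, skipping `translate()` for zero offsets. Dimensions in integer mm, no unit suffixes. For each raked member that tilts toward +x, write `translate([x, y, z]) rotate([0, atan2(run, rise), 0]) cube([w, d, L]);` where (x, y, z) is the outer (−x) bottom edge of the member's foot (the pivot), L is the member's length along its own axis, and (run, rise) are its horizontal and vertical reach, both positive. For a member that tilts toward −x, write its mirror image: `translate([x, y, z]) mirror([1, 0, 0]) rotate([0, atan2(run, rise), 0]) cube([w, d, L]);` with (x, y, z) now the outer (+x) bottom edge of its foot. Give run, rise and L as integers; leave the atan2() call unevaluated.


// leg length = √(336² + 630²) = 714
// right-leg outer foot x = 2·336 + 87 = 759
// beam min-corner = (336, 0, 630)
translate([336, 0, 630]) cube([87, 1356, 60]);
translate([0, 113, 0]) rotate([0, atan2(336, 630), 0]) cube([31, 57, 714]);
translate([759, 113, 0]) mirror([1, 0, 0]) rotate([0, atan2(336, 630), 0]) cube([31, 57, 714]);
translate([0, 1186, 0]) rotate([0, atan2(336, 630), 0]) cube([31, 57, 714]);
translate([759, 1186, 0]) mirror([1, 0, 0]) rotate([0, atan2(336, 630), 0]) cube([31, 57, 714]);


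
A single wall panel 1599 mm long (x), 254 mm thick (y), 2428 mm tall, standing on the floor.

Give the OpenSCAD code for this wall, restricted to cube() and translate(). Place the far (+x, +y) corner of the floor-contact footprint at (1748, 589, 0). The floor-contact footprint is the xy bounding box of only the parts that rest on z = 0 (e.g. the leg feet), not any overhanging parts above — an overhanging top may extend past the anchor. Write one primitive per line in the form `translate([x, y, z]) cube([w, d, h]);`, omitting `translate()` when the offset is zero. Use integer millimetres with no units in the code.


translate([149, 335, 0]) cube([1599, 254, 2428]);


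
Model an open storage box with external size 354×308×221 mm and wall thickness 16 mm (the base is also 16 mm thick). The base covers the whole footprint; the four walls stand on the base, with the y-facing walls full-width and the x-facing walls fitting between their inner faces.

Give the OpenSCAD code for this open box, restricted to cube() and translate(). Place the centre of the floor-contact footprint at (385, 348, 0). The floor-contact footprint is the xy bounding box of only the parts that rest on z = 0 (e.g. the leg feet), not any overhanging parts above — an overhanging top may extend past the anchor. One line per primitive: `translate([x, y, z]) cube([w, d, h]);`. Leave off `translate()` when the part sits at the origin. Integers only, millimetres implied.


translate([208, 194, 0]) cube([354, 308, 16]);
translate([208, 194, 16]) cube([354, 16, 205]);
translate([208, 486, 16]) cube([354, 16, 205]);
translate([208, 210, 16]) cube([16, 276, 205]);
translate([546, 210, 16]) cube([16, 276, 205]);
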